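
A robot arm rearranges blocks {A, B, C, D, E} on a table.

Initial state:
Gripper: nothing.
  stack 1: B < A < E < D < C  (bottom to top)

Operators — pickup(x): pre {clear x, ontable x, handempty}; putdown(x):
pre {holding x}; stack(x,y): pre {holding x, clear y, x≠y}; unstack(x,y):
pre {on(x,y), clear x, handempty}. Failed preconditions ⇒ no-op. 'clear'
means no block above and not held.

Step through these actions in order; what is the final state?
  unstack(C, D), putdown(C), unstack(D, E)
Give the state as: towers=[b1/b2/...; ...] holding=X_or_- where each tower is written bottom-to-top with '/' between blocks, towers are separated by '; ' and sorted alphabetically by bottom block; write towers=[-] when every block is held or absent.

step 1 (unstack(C, D)): towers=[B/A/E/D] holding=C
step 2 (putdown(C)): towers=[B/A/E/D; C] holding=-
step 3 (unstack(D, E)): towers=[B/A/E; C] holding=D

towers=[B/A/E; C] holding=D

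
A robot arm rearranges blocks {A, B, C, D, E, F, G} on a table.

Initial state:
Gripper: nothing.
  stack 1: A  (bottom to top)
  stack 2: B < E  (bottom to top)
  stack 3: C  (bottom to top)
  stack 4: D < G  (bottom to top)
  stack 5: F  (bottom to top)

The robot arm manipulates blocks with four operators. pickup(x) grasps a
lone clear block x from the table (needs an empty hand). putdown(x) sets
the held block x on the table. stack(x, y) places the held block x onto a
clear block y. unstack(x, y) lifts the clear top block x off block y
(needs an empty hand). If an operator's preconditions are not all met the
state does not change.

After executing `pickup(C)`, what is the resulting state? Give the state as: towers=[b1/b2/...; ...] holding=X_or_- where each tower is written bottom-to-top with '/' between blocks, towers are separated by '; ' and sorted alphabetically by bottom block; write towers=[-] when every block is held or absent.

before: towers=[A; B/E; C; D/G; F] holding=-
pre[pickup(C)]: clear(C) ok, ontable(C) ok, handempty ok
all met → apply pickup(C)
after:  towers=[A; B/E; D/G; F] holding=C

towers=[A; B/E; D/G; F] holding=C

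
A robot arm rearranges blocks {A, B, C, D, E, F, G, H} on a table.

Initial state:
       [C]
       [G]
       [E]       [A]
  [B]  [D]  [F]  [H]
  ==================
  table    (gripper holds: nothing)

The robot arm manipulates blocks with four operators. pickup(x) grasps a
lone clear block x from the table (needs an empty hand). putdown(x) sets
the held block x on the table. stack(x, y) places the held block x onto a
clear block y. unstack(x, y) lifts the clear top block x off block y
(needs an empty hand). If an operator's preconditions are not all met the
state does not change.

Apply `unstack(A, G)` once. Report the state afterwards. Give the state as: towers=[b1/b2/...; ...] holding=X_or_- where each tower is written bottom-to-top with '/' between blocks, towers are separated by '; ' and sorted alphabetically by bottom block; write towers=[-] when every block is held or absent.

towers=[B; D/E/G/C; F; H/A] holding=-

before: towers=[B; D/E/G/C; F; H/A] holding=-
pre[unstack(A, G)]: on(A,G) no, clear(A) yes, handempty yes
on(A,G) unmet → unstack(A, G) is a no-op
after:  towers=[B; D/E/G/C; F; H/A] holding=-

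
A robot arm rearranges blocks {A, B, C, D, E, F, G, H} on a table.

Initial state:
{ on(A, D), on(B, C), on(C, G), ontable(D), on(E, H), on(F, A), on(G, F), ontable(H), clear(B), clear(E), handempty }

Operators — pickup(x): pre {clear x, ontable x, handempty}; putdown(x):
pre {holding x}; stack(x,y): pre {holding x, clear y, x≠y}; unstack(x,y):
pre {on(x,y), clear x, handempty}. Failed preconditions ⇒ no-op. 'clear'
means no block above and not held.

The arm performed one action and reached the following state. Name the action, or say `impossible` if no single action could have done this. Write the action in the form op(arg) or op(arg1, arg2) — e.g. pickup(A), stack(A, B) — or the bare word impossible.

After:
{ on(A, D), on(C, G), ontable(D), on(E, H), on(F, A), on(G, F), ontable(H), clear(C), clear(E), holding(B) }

unstack(B, C)

target: towers=[D/A/F/G/C; H/E] holding=B
     unstack(E, H) → towers=[D/A/F/G/C/B; H] holding=E
     unstack(B, C) → towers=[D/A/F/G/C; H/E] holding=B  ← match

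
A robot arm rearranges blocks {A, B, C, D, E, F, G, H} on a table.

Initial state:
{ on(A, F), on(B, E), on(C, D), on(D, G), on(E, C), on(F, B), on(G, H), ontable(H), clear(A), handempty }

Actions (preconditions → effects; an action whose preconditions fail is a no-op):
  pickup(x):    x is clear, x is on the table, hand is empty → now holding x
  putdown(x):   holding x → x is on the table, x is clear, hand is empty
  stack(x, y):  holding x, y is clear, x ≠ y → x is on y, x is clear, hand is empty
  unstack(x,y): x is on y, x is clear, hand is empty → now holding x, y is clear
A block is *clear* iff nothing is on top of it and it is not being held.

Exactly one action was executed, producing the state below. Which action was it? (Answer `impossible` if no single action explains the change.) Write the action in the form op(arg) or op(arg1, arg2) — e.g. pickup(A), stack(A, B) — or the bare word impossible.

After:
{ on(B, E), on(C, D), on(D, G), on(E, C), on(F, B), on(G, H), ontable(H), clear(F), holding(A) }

unstack(A, F)

target: towers=[H/G/D/C/E/B/F] holding=A
     unstack(A, F) → towers=[H/G/D/C/E/B/F] holding=A  ← match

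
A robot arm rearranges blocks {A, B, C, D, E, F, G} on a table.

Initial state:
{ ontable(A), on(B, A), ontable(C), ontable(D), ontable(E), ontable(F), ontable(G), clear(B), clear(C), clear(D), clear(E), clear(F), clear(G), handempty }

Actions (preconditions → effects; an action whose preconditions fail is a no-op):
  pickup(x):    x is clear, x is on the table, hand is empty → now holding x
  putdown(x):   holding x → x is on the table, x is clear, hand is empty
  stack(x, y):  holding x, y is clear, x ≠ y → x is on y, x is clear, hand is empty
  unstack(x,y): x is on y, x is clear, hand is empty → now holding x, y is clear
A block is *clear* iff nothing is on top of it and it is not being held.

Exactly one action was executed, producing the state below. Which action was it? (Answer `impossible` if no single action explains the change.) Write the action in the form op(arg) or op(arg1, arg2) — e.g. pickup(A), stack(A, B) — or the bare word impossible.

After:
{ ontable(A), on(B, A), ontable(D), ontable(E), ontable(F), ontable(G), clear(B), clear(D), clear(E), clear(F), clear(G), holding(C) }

pickup(C)

target: towers=[A/B; D; E; F; G] holding=C
     unstack(B, A) → towers=[A; C; D; E; F; G] holding=B
         pickup(F) → towers=[A/B; C; D; E; G] holding=F
         pickup(G) → towers=[A/B; C; D; E; F] holding=G
         pickup(D) → towers=[A/B; C; E; F; G] holding=D
         pickup(E) → towers=[A/B; C; D; F; G] holding=E
         pickup(C) → towers=[A/B; D; E; F; G] holding=C  ← match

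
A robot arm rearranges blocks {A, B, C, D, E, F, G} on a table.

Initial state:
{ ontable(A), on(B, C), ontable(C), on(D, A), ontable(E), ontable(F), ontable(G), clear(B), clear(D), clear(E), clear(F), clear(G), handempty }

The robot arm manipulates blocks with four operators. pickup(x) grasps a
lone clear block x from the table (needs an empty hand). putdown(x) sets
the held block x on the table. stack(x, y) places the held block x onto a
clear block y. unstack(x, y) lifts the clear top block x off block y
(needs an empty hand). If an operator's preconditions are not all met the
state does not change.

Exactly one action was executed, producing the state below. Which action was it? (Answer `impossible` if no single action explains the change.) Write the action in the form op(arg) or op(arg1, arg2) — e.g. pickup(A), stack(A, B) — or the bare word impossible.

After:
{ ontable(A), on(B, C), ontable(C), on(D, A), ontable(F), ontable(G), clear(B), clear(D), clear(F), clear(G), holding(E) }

target: towers=[A/D; C/B; F; G] holding=E
     unstack(B, C) → towers=[A/D; C; E; F; G] holding=B
         pickup(F) → towers=[A/D; C/B; E; G] holding=F
         pickup(G) → towers=[A/D; C/B; E; F] holding=G
     unstack(D, A) → towers=[A; C/B; E; F; G] holding=D
         pickup(E) → towers=[A/D; C/B; F; G] holding=E  ← match

pickup(E)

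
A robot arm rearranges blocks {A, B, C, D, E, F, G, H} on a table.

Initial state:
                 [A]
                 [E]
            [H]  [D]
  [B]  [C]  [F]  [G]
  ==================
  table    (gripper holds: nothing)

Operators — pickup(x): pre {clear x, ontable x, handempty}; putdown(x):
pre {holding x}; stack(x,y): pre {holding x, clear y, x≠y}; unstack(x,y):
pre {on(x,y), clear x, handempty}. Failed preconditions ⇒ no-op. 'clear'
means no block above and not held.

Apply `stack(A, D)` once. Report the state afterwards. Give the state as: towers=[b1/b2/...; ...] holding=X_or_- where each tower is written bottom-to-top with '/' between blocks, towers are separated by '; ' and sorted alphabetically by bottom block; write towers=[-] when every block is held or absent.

towers=[B; C; F/H; G/D/E/A] holding=-

before: towers=[B; C; F/H; G/D/E/A] holding=-
pre[stack(A, D)]: holding(A) fail, clear(D) fail, A≠D ok
holding(A), clear(D) unmet → stack(A, D) is a no-op
after:  towers=[B; C; F/H; G/D/E/A] holding=-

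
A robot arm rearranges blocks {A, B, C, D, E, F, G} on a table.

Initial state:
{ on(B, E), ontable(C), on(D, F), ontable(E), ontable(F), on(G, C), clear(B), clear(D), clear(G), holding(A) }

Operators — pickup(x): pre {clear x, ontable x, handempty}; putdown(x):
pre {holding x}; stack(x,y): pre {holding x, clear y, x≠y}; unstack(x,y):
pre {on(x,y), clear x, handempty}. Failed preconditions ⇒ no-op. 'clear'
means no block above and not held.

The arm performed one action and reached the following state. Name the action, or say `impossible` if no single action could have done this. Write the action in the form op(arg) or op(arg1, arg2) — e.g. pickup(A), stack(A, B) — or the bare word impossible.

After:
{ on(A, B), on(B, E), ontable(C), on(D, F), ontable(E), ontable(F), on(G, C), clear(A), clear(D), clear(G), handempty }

stack(A, B)

target: towers=[C/G; E/B/A; F/D] holding=-
        putdown(A) → towers=[A; C/G; E/B; F/D] holding=-
       stack(A, B) → towers=[C/G; E/B/A; F/D] holding=-  ← match
       stack(A, G) → towers=[C/G/A; E/B; F/D] holding=-
       stack(A, D) → towers=[C/G; E/B; F/D/A] holding=-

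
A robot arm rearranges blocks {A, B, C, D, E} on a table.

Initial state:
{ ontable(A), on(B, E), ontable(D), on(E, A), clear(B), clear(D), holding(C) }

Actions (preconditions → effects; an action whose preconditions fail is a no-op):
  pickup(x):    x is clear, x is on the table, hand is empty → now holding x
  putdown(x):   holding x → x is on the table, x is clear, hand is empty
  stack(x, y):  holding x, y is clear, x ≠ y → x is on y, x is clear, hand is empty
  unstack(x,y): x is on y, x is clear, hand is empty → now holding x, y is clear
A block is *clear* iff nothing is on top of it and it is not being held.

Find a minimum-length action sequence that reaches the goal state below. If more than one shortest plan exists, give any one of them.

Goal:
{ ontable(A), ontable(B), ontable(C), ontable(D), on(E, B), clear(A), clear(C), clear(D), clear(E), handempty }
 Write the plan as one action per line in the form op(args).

putdown(C)
unstack(B, E)
putdown(B)
unstack(E, A)
stack(E, B)

step 1 (putdown(C)): towers=[A/E/B; C; D] holding=-
step 2 (unstack(B, E)): towers=[A/E; C; D] holding=B
step 3 (putdown(B)): towers=[A/E; B; C; D] holding=-
step 4 (unstack(E, A)): towers=[A; B; C; D] holding=E
step 5 (stack(E, B)): towers=[A; B/E; C; D] holding=-
goal check: towers=[A; B/E; C; D] holding=- — reached (length 5, optimal by BFS)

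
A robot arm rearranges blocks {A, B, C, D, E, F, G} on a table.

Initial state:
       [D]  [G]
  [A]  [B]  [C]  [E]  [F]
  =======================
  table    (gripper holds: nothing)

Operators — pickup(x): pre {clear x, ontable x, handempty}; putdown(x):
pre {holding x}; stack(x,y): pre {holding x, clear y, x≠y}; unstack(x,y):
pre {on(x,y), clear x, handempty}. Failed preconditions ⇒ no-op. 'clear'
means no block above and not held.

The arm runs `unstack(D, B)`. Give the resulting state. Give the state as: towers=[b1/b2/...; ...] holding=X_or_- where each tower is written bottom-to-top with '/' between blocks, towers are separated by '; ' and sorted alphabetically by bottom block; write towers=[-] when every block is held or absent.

towers=[A; B; C/G; E; F] holding=D

before: towers=[A; B/D; C/G; E; F] holding=-
pre[unstack(D, B)]: on(D,B) ok, clear(D) ok, handempty ok
all met → apply unstack(D, B)
after:  towers=[A; B; C/G; E; F] holding=D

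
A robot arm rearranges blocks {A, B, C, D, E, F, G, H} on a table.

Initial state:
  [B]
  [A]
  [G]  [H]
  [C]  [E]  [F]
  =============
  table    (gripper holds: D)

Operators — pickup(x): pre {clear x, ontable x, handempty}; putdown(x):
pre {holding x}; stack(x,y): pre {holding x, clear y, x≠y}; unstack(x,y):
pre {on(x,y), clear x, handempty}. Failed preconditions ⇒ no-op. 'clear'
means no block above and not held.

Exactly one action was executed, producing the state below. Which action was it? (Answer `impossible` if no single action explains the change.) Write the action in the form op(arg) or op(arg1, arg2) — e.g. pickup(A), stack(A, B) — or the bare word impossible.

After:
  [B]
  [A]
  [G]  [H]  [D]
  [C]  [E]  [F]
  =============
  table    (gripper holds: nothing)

target: towers=[C/G/A/B; E/H; F/D] holding=-
        putdown(D) → towers=[C/G/A/B; D; E/H; F] holding=-
       stack(D, H) → towers=[C/G/A/B; E/H/D; F] holding=-
       stack(D, B) → towers=[C/G/A/B/D; E/H; F] holding=-
       stack(D, F) → towers=[C/G/A/B; E/H; F/D] holding=-  ← match

stack(D, F)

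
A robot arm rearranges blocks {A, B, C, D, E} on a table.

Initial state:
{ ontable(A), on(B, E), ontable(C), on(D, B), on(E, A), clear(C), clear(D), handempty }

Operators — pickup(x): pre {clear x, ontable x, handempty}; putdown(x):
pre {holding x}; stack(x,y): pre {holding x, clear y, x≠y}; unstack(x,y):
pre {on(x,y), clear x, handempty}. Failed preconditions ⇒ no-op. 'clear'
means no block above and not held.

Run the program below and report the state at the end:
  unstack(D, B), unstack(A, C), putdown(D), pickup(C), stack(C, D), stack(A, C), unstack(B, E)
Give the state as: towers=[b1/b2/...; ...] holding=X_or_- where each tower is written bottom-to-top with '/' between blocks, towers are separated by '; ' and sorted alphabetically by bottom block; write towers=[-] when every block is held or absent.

towers=[A/E; D/C] holding=B

step 1 (unstack(D, B)): towers=[A/E/B; C] holding=D
step 2 (unstack(A, C)) [no-op]: towers=[A/E/B; C] holding=D
step 3 (putdown(D)): towers=[A/E/B; C; D] holding=-
step 4 (pickup(C)): towers=[A/E/B; D] holding=C
step 5 (stack(C, D)): towers=[A/E/B; D/C] holding=-
step 6 (stack(A, C)) [no-op]: towers=[A/E/B; D/C] holding=-
step 7 (unstack(B, E)): towers=[A/E; D/C] holding=B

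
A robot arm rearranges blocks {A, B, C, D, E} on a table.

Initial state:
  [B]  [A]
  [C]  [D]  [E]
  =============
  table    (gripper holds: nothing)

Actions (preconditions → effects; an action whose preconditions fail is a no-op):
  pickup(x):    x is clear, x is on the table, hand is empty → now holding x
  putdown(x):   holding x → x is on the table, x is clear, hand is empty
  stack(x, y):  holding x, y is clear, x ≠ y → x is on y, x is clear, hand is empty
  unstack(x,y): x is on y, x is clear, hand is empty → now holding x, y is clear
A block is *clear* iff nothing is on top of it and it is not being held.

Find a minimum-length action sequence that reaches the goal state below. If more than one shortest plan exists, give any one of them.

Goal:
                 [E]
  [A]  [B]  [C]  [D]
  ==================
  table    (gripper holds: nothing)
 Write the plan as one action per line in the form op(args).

unstack(B, C)
putdown(B)
unstack(A, D)
putdown(A)
pickup(E)
stack(E, D)

step 1 (unstack(B, C)): towers=[C; D/A; E] holding=B
step 2 (putdown(B)): towers=[B; C; D/A; E] holding=-
step 3 (unstack(A, D)): towers=[B; C; D; E] holding=A
step 4 (putdown(A)): towers=[A; B; C; D; E] holding=-
step 5 (pickup(E)): towers=[A; B; C; D] holding=E
step 6 (stack(E, D)): towers=[A; B; C; D/E] holding=-
goal check: towers=[A; B; C; D/E] holding=- — reached (length 6, optimal by BFS)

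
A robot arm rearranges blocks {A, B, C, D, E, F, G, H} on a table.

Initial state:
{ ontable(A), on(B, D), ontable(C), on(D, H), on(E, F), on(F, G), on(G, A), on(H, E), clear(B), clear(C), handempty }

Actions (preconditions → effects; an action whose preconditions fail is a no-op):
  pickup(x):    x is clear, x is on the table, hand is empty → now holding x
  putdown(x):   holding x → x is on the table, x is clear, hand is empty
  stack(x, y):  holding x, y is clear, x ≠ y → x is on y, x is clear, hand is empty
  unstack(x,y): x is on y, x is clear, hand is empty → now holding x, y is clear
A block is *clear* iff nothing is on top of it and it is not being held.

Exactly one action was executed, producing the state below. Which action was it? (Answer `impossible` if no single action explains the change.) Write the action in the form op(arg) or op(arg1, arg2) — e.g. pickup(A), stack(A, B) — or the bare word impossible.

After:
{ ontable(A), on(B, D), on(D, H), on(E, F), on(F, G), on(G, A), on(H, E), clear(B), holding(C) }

target: towers=[A/G/F/E/H/D/B] holding=C
     unstack(B, D) → towers=[A/G/F/E/H/D; C] holding=B
         pickup(C) → towers=[A/G/F/E/H/D/B] holding=C  ← match

pickup(C)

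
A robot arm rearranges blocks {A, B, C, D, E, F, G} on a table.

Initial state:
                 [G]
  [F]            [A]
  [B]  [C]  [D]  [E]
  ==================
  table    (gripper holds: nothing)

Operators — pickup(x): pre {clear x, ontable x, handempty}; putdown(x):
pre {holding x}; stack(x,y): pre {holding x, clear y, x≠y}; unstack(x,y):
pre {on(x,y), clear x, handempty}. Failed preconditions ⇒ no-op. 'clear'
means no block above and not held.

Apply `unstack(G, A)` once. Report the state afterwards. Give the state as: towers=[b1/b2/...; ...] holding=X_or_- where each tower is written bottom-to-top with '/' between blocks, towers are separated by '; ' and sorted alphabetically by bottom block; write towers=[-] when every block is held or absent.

before: towers=[B/F; C; D; E/A/G] holding=-
pre[unstack(G, A)]: on(G,A) ✓, clear(G) ✓, handempty ✓
all met → apply unstack(G, A)
after:  towers=[B/F; C; D; E/A] holding=G

towers=[B/F; C; D; E/A] holding=G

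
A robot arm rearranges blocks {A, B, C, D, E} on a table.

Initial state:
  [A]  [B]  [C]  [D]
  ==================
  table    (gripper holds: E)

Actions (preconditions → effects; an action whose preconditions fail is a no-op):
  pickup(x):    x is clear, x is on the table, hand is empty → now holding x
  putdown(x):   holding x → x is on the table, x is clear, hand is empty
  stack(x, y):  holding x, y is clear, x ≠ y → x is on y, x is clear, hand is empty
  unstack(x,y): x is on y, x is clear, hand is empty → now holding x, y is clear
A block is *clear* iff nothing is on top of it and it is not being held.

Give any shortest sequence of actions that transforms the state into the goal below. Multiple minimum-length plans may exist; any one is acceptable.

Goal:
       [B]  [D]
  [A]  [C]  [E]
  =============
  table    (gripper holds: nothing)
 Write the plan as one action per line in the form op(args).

putdown(E)
pickup(B)
stack(B, C)
pickup(D)
stack(D, E)

step 1 (putdown(E)): towers=[A; B; C; D; E] holding=-
step 2 (pickup(B)): towers=[A; C; D; E] holding=B
step 3 (stack(B, C)): towers=[A; C/B; D; E] holding=-
step 4 (pickup(D)): towers=[A; C/B; E] holding=D
step 5 (stack(D, E)): towers=[A; C/B; E/D] holding=-
goal check: towers=[A; C/B; E/D] holding=- — reached (length 5, optimal by BFS)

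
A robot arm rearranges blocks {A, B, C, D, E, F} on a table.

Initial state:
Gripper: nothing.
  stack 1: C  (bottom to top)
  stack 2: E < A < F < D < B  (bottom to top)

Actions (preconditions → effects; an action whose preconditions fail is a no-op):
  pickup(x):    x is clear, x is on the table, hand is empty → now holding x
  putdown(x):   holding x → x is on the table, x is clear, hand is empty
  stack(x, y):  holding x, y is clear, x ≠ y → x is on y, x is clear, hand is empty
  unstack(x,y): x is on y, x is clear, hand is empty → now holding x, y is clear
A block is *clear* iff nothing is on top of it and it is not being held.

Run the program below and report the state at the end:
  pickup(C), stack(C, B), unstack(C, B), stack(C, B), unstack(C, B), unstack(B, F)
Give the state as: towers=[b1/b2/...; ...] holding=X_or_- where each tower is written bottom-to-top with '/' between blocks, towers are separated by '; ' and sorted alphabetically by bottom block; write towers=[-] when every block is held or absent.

towers=[E/A/F/D/B] holding=C

step 1 (pickup(C)): towers=[E/A/F/D/B] holding=C
step 2 (stack(C, B)): towers=[E/A/F/D/B/C] holding=-
step 3 (unstack(C, B)): towers=[E/A/F/D/B] holding=C
step 4 (stack(C, B)): towers=[E/A/F/D/B/C] holding=-
step 5 (unstack(C, B)): towers=[E/A/F/D/B] holding=C
step 6 (unstack(B, F)) [no-op]: towers=[E/A/F/D/B] holding=C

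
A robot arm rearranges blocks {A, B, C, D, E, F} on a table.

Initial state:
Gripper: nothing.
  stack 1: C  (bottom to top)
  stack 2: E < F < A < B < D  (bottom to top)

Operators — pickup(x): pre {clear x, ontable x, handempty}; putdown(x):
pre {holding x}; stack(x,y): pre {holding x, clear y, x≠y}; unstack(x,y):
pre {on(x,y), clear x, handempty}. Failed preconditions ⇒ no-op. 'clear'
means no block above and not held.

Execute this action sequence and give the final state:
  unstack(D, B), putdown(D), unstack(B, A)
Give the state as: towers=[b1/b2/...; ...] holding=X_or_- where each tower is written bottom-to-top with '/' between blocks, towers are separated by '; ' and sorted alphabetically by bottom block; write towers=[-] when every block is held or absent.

step 1 (unstack(D, B)): towers=[C; E/F/A/B] holding=D
step 2 (putdown(D)): towers=[C; D; E/F/A/B] holding=-
step 3 (unstack(B, A)): towers=[C; D; E/F/A] holding=B

towers=[C; D; E/F/A] holding=B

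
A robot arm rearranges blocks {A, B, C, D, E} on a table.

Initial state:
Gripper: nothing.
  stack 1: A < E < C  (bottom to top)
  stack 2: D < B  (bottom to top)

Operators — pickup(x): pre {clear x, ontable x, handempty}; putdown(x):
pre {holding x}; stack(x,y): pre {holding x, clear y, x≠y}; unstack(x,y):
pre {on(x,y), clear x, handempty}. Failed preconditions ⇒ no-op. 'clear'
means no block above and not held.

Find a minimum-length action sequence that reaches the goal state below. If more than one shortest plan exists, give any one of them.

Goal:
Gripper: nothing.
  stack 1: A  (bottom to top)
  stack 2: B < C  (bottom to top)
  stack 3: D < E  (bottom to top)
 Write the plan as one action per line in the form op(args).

step 1 (unstack(B, D)): towers=[A/E/C; D] holding=B
step 2 (putdown(B)): towers=[A/E/C; B; D] holding=-
step 3 (unstack(C, E)): towers=[A/E; B; D] holding=C
step 4 (stack(C, B)): towers=[A/E; B/C; D] holding=-
step 5 (unstack(E, A)): towers=[A; B/C; D] holding=E
step 6 (stack(E, D)): towers=[A; B/C; D/E] holding=-
goal check: towers=[A; B/C; D/E] holding=- — reached (length 6, optimal by BFS)

unstack(B, D)
putdown(B)
unstack(C, E)
stack(C, B)
unstack(E, A)
stack(E, D)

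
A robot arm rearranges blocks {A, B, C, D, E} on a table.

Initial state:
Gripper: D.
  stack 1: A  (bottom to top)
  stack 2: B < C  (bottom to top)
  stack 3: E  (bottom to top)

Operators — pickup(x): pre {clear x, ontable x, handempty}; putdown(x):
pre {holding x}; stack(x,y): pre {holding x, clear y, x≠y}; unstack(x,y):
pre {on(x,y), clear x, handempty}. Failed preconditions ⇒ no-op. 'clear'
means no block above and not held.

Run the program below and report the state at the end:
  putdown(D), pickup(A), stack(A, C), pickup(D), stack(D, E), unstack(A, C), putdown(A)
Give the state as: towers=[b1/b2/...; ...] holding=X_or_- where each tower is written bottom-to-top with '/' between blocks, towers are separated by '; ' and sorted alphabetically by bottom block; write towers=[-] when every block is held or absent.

towers=[A; B/C; E/D] holding=-

step 1 (putdown(D)): towers=[A; B/C; D; E] holding=-
step 2 (pickup(A)): towers=[B/C; D; E] holding=A
step 3 (stack(A, C)): towers=[B/C/A; D; E] holding=-
step 4 (pickup(D)): towers=[B/C/A; E] holding=D
step 5 (stack(D, E)): towers=[B/C/A; E/D] holding=-
step 6 (unstack(A, C)): towers=[B/C; E/D] holding=A
step 7 (putdown(A)): towers=[A; B/C; E/D] holding=-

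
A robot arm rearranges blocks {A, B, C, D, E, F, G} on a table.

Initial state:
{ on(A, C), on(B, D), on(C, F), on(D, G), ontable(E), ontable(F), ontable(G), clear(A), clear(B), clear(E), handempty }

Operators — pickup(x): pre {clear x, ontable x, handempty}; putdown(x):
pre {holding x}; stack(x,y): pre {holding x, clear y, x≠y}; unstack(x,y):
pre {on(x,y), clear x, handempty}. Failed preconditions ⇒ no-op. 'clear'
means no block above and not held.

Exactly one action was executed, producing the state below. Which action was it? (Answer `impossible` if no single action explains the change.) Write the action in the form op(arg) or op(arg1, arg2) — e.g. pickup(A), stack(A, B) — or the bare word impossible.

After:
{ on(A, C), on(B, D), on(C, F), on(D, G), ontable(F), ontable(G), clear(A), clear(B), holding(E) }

pickup(E)

target: towers=[F/C/A; G/D/B] holding=E
     unstack(B, D) → towers=[E; F/C/A; G/D] holding=B
     unstack(A, C) → towers=[E; F/C; G/D/B] holding=A
         pickup(E) → towers=[F/C/A; G/D/B] holding=E  ← match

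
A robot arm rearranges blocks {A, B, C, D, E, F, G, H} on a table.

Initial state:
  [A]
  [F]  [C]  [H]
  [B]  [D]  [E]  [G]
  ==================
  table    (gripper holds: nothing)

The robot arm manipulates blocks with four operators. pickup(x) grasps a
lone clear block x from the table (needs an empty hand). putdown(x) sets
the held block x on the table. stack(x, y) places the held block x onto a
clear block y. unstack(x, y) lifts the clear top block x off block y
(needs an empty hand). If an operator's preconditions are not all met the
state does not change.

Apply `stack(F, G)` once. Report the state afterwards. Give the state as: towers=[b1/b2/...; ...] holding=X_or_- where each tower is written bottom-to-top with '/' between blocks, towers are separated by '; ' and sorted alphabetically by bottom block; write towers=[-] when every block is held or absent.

before: towers=[B/F/A; D/C; E/H; G] holding=-
pre[stack(F, G)]: holding(F) ✗, clear(G) ✓, F≠G ✓
holding(F) unmet → stack(F, G) is a no-op
after:  towers=[B/F/A; D/C; E/H; G] holding=-

towers=[B/F/A; D/C; E/H; G] holding=-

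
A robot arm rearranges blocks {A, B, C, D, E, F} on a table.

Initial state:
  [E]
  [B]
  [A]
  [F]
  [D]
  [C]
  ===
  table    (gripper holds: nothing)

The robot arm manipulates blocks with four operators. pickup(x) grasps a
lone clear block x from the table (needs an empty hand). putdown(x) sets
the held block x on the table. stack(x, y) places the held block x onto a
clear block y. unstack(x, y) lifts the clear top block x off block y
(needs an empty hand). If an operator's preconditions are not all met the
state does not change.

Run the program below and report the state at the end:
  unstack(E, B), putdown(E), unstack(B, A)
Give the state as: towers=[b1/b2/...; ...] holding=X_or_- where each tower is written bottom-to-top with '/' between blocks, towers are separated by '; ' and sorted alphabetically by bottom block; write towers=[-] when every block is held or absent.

step 1 (unstack(E, B)): towers=[C/D/F/A/B] holding=E
step 2 (putdown(E)): towers=[C/D/F/A/B; E] holding=-
step 3 (unstack(B, A)): towers=[C/D/F/A; E] holding=B

towers=[C/D/F/A; E] holding=B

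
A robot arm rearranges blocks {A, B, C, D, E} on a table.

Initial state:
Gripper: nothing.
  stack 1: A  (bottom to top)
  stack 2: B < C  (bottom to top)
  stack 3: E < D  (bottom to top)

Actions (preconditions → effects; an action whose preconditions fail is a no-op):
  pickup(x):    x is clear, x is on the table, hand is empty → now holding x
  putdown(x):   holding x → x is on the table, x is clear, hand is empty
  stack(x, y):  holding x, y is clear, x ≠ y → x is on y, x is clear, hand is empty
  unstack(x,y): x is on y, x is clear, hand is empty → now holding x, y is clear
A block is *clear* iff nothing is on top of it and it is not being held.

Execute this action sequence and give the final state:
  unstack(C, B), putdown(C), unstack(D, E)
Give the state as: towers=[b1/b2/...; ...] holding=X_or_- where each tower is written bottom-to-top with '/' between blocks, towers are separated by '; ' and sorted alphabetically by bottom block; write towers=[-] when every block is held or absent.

step 1 (unstack(C, B)): towers=[A; B; E/D] holding=C
step 2 (putdown(C)): towers=[A; B; C; E/D] holding=-
step 3 (unstack(D, E)): towers=[A; B; C; E] holding=D

towers=[A; B; C; E] holding=D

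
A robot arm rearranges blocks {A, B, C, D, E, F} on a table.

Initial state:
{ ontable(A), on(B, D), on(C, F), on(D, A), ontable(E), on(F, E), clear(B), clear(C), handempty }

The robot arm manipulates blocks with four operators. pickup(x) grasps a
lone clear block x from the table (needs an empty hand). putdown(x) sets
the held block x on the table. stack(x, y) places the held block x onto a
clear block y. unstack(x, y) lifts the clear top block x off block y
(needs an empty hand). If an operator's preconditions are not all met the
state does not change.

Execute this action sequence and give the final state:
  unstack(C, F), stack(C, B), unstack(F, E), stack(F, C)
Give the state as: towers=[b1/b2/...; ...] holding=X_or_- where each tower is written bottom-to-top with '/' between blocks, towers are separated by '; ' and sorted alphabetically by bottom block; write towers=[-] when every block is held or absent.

towers=[A/D/B/C/F; E] holding=-

step 1 (unstack(C, F)): towers=[A/D/B; E/F] holding=C
step 2 (stack(C, B)): towers=[A/D/B/C; E/F] holding=-
step 3 (unstack(F, E)): towers=[A/D/B/C; E] holding=F
step 4 (stack(F, C)): towers=[A/D/B/C/F; E] holding=-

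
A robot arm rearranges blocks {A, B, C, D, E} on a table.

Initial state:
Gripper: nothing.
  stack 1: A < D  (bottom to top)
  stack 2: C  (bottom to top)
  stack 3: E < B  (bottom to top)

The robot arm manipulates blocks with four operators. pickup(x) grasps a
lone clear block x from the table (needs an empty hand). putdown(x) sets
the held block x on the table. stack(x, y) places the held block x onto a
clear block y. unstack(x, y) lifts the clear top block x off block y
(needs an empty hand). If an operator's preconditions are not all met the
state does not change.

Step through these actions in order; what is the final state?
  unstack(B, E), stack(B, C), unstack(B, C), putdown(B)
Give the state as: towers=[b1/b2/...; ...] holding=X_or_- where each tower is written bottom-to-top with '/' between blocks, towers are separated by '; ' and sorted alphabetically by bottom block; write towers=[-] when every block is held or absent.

towers=[A/D; B; C; E] holding=-

step 1 (unstack(B, E)): towers=[A/D; C; E] holding=B
step 2 (stack(B, C)): towers=[A/D; C/B; E] holding=-
step 3 (unstack(B, C)): towers=[A/D; C; E] holding=B
step 4 (putdown(B)): towers=[A/D; B; C; E] holding=-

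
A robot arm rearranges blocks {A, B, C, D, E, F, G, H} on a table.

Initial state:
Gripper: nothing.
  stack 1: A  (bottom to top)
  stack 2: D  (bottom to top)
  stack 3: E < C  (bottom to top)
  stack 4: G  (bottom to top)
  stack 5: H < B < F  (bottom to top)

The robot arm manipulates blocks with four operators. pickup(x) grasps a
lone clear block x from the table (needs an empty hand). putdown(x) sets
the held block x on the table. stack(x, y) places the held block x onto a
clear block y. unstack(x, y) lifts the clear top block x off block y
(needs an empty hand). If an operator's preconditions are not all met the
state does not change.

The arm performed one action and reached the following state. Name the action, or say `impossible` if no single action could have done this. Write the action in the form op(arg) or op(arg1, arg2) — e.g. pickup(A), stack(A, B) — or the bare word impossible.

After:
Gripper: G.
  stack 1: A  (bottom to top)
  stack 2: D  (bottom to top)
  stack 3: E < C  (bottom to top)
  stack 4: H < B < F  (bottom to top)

pickup(G)

target: towers=[A; D; E/C; H/B/F] holding=G
         pickup(G) → towers=[A; D; E/C; H/B/F] holding=G  ← match
         pickup(A) → towers=[D; E/C; G; H/B/F] holding=A
     unstack(F, B) → towers=[A; D; E/C; G; H/B] holding=F
         pickup(D) → towers=[A; E/C; G; H/B/F] holding=D
     unstack(C, E) → towers=[A; D; E; G; H/B/F] holding=C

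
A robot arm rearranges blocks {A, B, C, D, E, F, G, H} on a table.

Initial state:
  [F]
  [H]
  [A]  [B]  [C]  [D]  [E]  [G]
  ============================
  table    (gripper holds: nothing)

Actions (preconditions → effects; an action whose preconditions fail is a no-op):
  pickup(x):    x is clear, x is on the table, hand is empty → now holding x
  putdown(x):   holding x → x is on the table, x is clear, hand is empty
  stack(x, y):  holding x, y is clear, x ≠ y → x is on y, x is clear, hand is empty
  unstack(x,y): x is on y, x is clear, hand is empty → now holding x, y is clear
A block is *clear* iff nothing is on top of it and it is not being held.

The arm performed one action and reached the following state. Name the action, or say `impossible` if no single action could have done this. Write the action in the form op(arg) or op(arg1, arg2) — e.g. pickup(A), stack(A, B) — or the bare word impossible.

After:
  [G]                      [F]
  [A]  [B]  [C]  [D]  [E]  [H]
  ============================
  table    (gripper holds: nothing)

impossible

target: towers=[A/G; B; C; D; E; H/F] holding=-
         pickup(G) → towers=[A/H/F; B; C; D; E] holding=G
         pickup(E) → towers=[A/H/F; B; C; D; G] holding=E
         pickup(B) → towers=[A/H/F; C; D; E; G] holding=B
     unstack(F, H) → towers=[A/H; B; C; D; E; G] holding=F
         pickup(D) → towers=[A/H/F; B; C; E; G] holding=D
         pickup(C) → towers=[A/H/F; B; D; E; G] holding=C
none of the 6 applicable actions match → impossible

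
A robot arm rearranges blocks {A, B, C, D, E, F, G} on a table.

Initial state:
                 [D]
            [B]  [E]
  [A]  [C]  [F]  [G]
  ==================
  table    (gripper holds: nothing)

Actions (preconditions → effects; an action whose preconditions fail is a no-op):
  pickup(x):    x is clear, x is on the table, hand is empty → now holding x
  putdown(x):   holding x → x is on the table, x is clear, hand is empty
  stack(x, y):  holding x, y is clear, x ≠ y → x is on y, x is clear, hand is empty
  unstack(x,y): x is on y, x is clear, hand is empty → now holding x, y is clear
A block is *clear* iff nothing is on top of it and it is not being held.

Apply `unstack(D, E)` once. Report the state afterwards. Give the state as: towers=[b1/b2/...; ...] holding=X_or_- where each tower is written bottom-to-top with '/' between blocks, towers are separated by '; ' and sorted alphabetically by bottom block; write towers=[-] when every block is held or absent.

before: towers=[A; C; F/B; G/E/D] holding=-
pre[unstack(D, E)]: on(D,E) ✓, clear(D) ✓, handempty ✓
all met → apply unstack(D, E)
after:  towers=[A; C; F/B; G/E] holding=D

towers=[A; C; F/B; G/E] holding=D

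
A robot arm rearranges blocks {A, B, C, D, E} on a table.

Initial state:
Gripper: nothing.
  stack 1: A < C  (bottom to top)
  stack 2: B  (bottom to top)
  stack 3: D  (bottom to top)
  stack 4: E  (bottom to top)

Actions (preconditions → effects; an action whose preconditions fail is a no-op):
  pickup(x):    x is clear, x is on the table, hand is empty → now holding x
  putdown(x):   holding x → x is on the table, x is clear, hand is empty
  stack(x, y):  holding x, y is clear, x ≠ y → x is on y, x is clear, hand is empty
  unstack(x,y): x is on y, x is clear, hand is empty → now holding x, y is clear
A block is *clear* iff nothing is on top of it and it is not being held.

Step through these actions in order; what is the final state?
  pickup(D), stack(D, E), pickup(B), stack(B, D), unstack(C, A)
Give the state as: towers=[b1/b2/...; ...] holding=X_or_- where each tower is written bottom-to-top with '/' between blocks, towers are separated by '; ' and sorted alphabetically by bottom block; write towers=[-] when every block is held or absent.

towers=[A; E/D/B] holding=C

step 1 (pickup(D)): towers=[A/C; B; E] holding=D
step 2 (stack(D, E)): towers=[A/C; B; E/D] holding=-
step 3 (pickup(B)): towers=[A/C; E/D] holding=B
step 4 (stack(B, D)): towers=[A/C; E/D/B] holding=-
step 5 (unstack(C, A)): towers=[A; E/D/B] holding=C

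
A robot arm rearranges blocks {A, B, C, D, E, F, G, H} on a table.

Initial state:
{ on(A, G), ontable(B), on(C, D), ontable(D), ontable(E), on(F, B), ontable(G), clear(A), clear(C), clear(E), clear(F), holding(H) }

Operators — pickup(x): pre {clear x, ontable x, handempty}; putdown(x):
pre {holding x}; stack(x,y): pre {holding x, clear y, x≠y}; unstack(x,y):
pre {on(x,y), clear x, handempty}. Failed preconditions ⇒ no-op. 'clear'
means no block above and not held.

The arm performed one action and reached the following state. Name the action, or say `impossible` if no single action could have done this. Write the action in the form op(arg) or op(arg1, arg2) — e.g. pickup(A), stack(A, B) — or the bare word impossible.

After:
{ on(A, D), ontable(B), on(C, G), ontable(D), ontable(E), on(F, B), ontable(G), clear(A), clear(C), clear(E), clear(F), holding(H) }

impossible

target: towers=[B/F; D/A; E; G/C] holding=H
        putdown(H) → towers=[B/F; D/C; E; G/A; H] holding=-
       stack(H, A) → towers=[B/F; D/C; E; G/A/H] holding=-
       stack(H, E) → towers=[B/F; D/C; E/H; G/A] holding=-
       stack(H, F) → towers=[B/F/H; D/C; E; G/A] holding=-
       stack(H, C) → towers=[B/F; D/C/H; E; G/A] holding=-
none of the 5 applicable actions match → impossible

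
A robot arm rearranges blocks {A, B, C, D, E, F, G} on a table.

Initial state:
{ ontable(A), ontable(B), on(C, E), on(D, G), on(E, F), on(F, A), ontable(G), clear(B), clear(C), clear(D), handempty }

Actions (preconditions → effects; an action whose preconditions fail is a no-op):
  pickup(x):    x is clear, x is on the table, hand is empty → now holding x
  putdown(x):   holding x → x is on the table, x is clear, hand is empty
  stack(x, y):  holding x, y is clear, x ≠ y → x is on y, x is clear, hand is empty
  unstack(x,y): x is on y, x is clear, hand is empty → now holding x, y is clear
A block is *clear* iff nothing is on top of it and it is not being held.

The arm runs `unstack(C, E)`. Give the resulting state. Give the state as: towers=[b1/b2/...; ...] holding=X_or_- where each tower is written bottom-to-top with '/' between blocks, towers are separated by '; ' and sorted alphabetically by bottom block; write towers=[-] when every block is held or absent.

towers=[A/F/E; B; G/D] holding=C

before: towers=[A/F/E/C; B; G/D] holding=-
pre[unstack(C, E)]: on(C,E) yes, clear(C) yes, handempty yes
all met → apply unstack(C, E)
after:  towers=[A/F/E; B; G/D] holding=C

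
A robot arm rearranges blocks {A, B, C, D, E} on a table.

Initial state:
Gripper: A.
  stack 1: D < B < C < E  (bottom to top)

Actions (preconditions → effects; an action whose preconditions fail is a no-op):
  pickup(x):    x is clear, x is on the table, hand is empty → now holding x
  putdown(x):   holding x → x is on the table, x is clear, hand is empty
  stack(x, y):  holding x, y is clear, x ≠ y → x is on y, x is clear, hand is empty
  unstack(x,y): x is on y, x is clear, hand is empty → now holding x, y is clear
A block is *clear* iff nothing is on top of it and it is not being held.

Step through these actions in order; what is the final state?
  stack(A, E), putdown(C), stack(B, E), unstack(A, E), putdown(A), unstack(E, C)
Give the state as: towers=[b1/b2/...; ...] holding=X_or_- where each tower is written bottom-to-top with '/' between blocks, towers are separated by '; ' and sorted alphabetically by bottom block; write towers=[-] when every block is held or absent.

towers=[A; D/B/C] holding=E

step 1 (stack(A, E)): towers=[D/B/C/E/A] holding=-
step 2 (putdown(C)) [no-op]: towers=[D/B/C/E/A] holding=-
step 3 (stack(B, E)) [no-op]: towers=[D/B/C/E/A] holding=-
step 4 (unstack(A, E)): towers=[D/B/C/E] holding=A
step 5 (putdown(A)): towers=[A; D/B/C/E] holding=-
step 6 (unstack(E, C)): towers=[A; D/B/C] holding=E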